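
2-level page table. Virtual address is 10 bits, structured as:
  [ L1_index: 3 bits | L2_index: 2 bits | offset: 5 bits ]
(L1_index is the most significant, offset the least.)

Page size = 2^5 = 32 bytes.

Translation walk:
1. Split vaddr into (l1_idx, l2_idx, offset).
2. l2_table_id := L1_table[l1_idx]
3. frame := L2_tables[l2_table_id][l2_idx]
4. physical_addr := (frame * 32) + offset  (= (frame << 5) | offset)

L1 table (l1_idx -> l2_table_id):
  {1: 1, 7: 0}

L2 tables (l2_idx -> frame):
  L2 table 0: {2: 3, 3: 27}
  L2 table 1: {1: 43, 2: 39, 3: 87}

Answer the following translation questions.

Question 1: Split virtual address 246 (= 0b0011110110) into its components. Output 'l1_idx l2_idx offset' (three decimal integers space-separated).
Answer: 1 3 22

Derivation:
vaddr = 246 = 0b0011110110
  top 3 bits -> l1_idx = 1
  next 2 bits -> l2_idx = 3
  bottom 5 bits -> offset = 22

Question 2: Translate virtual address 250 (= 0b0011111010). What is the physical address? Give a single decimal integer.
vaddr = 250 = 0b0011111010
Split: l1_idx=1, l2_idx=3, offset=26
L1[1] = 1
L2[1][3] = 87
paddr = 87 * 32 + 26 = 2810

Answer: 2810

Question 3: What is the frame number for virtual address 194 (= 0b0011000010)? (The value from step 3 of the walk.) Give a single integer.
Answer: 39

Derivation:
vaddr = 194: l1_idx=1, l2_idx=2
L1[1] = 1; L2[1][2] = 39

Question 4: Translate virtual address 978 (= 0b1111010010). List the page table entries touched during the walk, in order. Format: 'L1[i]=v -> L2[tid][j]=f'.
vaddr = 978 = 0b1111010010
Split: l1_idx=7, l2_idx=2, offset=18

Answer: L1[7]=0 -> L2[0][2]=3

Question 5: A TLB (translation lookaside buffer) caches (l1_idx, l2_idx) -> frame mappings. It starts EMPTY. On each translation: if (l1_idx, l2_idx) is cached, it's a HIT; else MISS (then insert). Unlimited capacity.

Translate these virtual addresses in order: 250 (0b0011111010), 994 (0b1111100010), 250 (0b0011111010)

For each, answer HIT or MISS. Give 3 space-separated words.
Answer: MISS MISS HIT

Derivation:
vaddr=250: (1,3) not in TLB -> MISS, insert
vaddr=994: (7,3) not in TLB -> MISS, insert
vaddr=250: (1,3) in TLB -> HIT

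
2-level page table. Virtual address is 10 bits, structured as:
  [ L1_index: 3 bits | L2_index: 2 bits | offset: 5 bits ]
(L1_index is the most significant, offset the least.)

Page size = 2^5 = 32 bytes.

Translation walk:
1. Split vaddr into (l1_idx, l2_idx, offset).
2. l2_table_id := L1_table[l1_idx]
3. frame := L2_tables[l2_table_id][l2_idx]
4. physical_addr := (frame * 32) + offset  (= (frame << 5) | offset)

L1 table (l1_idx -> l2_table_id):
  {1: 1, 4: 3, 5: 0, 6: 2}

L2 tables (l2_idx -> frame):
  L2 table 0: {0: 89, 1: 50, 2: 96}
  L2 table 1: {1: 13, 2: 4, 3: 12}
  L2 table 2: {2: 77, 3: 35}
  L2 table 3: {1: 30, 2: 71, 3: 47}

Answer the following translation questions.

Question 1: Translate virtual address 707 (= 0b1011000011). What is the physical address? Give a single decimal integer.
Answer: 3075

Derivation:
vaddr = 707 = 0b1011000011
Split: l1_idx=5, l2_idx=2, offset=3
L1[5] = 0
L2[0][2] = 96
paddr = 96 * 32 + 3 = 3075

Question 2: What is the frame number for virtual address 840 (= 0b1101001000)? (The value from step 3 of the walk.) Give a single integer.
Answer: 77

Derivation:
vaddr = 840: l1_idx=6, l2_idx=2
L1[6] = 2; L2[2][2] = 77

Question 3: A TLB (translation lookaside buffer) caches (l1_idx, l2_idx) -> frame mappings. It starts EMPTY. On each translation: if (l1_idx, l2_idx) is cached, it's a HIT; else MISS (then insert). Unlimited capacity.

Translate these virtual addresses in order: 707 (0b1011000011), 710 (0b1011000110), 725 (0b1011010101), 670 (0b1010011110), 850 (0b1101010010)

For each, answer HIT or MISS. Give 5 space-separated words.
vaddr=707: (5,2) not in TLB -> MISS, insert
vaddr=710: (5,2) in TLB -> HIT
vaddr=725: (5,2) in TLB -> HIT
vaddr=670: (5,0) not in TLB -> MISS, insert
vaddr=850: (6,2) not in TLB -> MISS, insert

Answer: MISS HIT HIT MISS MISS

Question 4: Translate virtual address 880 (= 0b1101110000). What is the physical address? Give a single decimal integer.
Answer: 1136

Derivation:
vaddr = 880 = 0b1101110000
Split: l1_idx=6, l2_idx=3, offset=16
L1[6] = 2
L2[2][3] = 35
paddr = 35 * 32 + 16 = 1136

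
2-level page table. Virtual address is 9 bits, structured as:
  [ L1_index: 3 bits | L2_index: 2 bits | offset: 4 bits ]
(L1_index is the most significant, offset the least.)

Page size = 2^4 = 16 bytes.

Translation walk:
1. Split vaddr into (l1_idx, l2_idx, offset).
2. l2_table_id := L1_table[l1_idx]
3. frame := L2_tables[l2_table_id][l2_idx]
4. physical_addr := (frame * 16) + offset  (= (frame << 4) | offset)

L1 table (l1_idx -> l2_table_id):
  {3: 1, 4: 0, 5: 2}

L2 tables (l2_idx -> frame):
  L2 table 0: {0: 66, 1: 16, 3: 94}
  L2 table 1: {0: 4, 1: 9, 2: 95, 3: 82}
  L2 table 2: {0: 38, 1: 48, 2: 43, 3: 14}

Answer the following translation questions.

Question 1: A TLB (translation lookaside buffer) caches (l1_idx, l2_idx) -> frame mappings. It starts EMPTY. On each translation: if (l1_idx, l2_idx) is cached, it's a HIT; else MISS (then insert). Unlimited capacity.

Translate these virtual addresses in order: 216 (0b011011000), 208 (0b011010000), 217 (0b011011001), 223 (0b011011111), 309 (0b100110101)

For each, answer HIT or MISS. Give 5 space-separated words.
vaddr=216: (3,1) not in TLB -> MISS, insert
vaddr=208: (3,1) in TLB -> HIT
vaddr=217: (3,1) in TLB -> HIT
vaddr=223: (3,1) in TLB -> HIT
vaddr=309: (4,3) not in TLB -> MISS, insert

Answer: MISS HIT HIT HIT MISS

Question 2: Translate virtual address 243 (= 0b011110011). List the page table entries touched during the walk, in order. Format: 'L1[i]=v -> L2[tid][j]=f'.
Answer: L1[3]=1 -> L2[1][3]=82

Derivation:
vaddr = 243 = 0b011110011
Split: l1_idx=3, l2_idx=3, offset=3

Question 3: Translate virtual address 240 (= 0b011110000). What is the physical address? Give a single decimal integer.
Answer: 1312

Derivation:
vaddr = 240 = 0b011110000
Split: l1_idx=3, l2_idx=3, offset=0
L1[3] = 1
L2[1][3] = 82
paddr = 82 * 16 + 0 = 1312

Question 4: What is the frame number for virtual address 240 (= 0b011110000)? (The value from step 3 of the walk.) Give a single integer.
vaddr = 240: l1_idx=3, l2_idx=3
L1[3] = 1; L2[1][3] = 82

Answer: 82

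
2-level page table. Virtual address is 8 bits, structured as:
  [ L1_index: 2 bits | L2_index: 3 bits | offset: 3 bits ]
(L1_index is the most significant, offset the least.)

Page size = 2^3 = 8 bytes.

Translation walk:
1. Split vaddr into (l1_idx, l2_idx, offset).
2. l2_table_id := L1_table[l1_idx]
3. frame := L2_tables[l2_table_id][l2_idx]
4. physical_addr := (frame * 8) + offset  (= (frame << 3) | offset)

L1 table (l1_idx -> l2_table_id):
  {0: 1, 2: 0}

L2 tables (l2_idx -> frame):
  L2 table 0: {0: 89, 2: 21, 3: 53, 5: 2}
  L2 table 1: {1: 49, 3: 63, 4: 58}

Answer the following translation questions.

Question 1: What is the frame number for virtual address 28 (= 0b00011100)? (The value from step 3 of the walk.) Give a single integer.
Answer: 63

Derivation:
vaddr = 28: l1_idx=0, l2_idx=3
L1[0] = 1; L2[1][3] = 63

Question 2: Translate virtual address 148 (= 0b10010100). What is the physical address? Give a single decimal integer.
vaddr = 148 = 0b10010100
Split: l1_idx=2, l2_idx=2, offset=4
L1[2] = 0
L2[0][2] = 21
paddr = 21 * 8 + 4 = 172

Answer: 172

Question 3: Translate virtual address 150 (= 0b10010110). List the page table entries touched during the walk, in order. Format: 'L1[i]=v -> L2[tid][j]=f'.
vaddr = 150 = 0b10010110
Split: l1_idx=2, l2_idx=2, offset=6

Answer: L1[2]=0 -> L2[0][2]=21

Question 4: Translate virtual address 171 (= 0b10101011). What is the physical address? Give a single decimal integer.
vaddr = 171 = 0b10101011
Split: l1_idx=2, l2_idx=5, offset=3
L1[2] = 0
L2[0][5] = 2
paddr = 2 * 8 + 3 = 19

Answer: 19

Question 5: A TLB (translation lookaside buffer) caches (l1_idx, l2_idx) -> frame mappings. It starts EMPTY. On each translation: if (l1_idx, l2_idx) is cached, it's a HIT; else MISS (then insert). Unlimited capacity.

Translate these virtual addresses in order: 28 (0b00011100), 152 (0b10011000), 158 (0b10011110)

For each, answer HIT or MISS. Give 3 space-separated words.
Answer: MISS MISS HIT

Derivation:
vaddr=28: (0,3) not in TLB -> MISS, insert
vaddr=152: (2,3) not in TLB -> MISS, insert
vaddr=158: (2,3) in TLB -> HIT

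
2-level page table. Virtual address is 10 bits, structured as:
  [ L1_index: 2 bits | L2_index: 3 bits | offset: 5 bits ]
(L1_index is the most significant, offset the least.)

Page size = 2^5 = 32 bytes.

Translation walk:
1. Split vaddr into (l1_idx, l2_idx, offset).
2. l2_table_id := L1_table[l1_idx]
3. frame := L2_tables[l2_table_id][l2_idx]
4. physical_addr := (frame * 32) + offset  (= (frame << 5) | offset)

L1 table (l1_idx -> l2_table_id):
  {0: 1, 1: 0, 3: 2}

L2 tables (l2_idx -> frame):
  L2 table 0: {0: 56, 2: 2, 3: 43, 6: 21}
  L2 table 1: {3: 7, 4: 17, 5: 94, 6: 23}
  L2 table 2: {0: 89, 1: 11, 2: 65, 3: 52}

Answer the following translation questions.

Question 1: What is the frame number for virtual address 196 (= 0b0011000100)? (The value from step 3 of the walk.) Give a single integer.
Answer: 23

Derivation:
vaddr = 196: l1_idx=0, l2_idx=6
L1[0] = 1; L2[1][6] = 23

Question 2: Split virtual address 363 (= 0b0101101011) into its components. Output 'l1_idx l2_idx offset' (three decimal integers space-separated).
vaddr = 363 = 0b0101101011
  top 2 bits -> l1_idx = 1
  next 3 bits -> l2_idx = 3
  bottom 5 bits -> offset = 11

Answer: 1 3 11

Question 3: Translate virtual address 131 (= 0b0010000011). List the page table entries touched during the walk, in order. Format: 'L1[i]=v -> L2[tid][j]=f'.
vaddr = 131 = 0b0010000011
Split: l1_idx=0, l2_idx=4, offset=3

Answer: L1[0]=1 -> L2[1][4]=17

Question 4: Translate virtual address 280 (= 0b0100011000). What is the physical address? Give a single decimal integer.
Answer: 1816

Derivation:
vaddr = 280 = 0b0100011000
Split: l1_idx=1, l2_idx=0, offset=24
L1[1] = 0
L2[0][0] = 56
paddr = 56 * 32 + 24 = 1816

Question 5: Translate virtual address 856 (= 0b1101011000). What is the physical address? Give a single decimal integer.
Answer: 2104

Derivation:
vaddr = 856 = 0b1101011000
Split: l1_idx=3, l2_idx=2, offset=24
L1[3] = 2
L2[2][2] = 65
paddr = 65 * 32 + 24 = 2104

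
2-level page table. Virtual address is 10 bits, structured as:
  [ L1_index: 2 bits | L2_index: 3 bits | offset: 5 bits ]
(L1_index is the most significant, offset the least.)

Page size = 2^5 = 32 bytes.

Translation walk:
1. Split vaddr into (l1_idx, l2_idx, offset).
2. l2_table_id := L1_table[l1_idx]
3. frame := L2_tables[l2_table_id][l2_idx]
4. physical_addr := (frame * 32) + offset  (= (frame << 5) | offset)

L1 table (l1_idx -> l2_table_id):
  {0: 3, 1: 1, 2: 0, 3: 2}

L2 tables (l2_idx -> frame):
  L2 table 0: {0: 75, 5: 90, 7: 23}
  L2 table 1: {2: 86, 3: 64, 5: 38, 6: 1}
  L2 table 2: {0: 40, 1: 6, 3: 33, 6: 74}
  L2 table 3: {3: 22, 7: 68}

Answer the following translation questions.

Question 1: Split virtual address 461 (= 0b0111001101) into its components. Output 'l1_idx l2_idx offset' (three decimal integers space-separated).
vaddr = 461 = 0b0111001101
  top 2 bits -> l1_idx = 1
  next 3 bits -> l2_idx = 6
  bottom 5 bits -> offset = 13

Answer: 1 6 13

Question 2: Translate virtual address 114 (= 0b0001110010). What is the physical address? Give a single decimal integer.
Answer: 722

Derivation:
vaddr = 114 = 0b0001110010
Split: l1_idx=0, l2_idx=3, offset=18
L1[0] = 3
L2[3][3] = 22
paddr = 22 * 32 + 18 = 722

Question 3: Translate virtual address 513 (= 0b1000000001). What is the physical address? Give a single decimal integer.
Answer: 2401

Derivation:
vaddr = 513 = 0b1000000001
Split: l1_idx=2, l2_idx=0, offset=1
L1[2] = 0
L2[0][0] = 75
paddr = 75 * 32 + 1 = 2401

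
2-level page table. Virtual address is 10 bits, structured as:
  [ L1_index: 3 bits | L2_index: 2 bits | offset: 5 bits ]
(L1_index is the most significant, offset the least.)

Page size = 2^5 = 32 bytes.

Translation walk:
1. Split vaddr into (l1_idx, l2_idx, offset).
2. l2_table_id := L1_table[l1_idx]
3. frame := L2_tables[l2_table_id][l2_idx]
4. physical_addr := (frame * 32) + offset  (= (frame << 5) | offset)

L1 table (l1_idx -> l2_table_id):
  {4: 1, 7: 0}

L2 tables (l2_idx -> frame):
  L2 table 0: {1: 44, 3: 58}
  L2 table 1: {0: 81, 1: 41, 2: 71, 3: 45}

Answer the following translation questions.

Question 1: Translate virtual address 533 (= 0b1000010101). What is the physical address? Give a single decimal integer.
Answer: 2613

Derivation:
vaddr = 533 = 0b1000010101
Split: l1_idx=4, l2_idx=0, offset=21
L1[4] = 1
L2[1][0] = 81
paddr = 81 * 32 + 21 = 2613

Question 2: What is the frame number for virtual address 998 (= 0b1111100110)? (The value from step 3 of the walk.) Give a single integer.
vaddr = 998: l1_idx=7, l2_idx=3
L1[7] = 0; L2[0][3] = 58

Answer: 58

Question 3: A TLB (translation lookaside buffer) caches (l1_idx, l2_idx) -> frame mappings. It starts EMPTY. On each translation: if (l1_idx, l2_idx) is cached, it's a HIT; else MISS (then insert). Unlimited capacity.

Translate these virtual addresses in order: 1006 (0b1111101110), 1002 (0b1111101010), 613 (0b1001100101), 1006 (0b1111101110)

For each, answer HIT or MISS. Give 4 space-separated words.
Answer: MISS HIT MISS HIT

Derivation:
vaddr=1006: (7,3) not in TLB -> MISS, insert
vaddr=1002: (7,3) in TLB -> HIT
vaddr=613: (4,3) not in TLB -> MISS, insert
vaddr=1006: (7,3) in TLB -> HIT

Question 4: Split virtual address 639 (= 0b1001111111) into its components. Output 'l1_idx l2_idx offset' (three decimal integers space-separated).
Answer: 4 3 31

Derivation:
vaddr = 639 = 0b1001111111
  top 3 bits -> l1_idx = 4
  next 2 bits -> l2_idx = 3
  bottom 5 bits -> offset = 31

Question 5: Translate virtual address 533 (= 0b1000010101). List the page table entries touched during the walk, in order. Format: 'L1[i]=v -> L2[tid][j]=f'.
Answer: L1[4]=1 -> L2[1][0]=81

Derivation:
vaddr = 533 = 0b1000010101
Split: l1_idx=4, l2_idx=0, offset=21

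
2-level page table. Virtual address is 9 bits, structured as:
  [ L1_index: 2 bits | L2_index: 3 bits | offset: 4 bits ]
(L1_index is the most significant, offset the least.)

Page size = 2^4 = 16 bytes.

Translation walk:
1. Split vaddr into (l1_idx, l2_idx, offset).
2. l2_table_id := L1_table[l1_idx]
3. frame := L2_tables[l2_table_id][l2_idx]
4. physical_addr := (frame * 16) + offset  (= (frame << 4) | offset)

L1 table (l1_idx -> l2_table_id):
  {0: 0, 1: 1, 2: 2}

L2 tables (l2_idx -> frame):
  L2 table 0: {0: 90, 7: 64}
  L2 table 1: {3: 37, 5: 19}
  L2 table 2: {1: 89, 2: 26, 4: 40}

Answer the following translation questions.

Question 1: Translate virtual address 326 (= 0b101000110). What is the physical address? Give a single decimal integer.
vaddr = 326 = 0b101000110
Split: l1_idx=2, l2_idx=4, offset=6
L1[2] = 2
L2[2][4] = 40
paddr = 40 * 16 + 6 = 646

Answer: 646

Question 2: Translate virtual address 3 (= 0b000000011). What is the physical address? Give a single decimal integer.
vaddr = 3 = 0b000000011
Split: l1_idx=0, l2_idx=0, offset=3
L1[0] = 0
L2[0][0] = 90
paddr = 90 * 16 + 3 = 1443

Answer: 1443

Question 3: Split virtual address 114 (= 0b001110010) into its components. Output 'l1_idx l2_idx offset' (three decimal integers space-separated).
Answer: 0 7 2

Derivation:
vaddr = 114 = 0b001110010
  top 2 bits -> l1_idx = 0
  next 3 bits -> l2_idx = 7
  bottom 4 bits -> offset = 2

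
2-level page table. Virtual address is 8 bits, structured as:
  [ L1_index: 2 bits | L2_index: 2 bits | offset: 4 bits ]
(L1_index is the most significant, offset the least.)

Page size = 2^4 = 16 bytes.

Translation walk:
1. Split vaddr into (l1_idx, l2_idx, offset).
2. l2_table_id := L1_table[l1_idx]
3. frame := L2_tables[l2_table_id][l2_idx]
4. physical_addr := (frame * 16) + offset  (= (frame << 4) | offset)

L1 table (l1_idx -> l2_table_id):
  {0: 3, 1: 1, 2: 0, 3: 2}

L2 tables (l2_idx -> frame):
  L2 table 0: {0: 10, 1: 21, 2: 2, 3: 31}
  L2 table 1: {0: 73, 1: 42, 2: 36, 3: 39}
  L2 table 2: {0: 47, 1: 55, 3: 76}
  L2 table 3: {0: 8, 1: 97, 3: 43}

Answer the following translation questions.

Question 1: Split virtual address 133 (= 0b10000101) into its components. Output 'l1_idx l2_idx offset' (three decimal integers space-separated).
Answer: 2 0 5

Derivation:
vaddr = 133 = 0b10000101
  top 2 bits -> l1_idx = 2
  next 2 bits -> l2_idx = 0
  bottom 4 bits -> offset = 5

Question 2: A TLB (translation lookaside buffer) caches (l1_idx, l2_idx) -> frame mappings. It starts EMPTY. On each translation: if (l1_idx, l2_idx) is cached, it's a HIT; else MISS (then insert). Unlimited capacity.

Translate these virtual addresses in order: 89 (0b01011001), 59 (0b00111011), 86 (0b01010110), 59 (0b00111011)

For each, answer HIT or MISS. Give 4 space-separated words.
Answer: MISS MISS HIT HIT

Derivation:
vaddr=89: (1,1) not in TLB -> MISS, insert
vaddr=59: (0,3) not in TLB -> MISS, insert
vaddr=86: (1,1) in TLB -> HIT
vaddr=59: (0,3) in TLB -> HIT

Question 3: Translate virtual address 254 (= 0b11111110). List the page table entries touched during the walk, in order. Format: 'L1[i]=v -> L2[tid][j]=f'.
Answer: L1[3]=2 -> L2[2][3]=76

Derivation:
vaddr = 254 = 0b11111110
Split: l1_idx=3, l2_idx=3, offset=14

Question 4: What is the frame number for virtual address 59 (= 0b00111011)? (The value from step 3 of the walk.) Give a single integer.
vaddr = 59: l1_idx=0, l2_idx=3
L1[0] = 3; L2[3][3] = 43

Answer: 43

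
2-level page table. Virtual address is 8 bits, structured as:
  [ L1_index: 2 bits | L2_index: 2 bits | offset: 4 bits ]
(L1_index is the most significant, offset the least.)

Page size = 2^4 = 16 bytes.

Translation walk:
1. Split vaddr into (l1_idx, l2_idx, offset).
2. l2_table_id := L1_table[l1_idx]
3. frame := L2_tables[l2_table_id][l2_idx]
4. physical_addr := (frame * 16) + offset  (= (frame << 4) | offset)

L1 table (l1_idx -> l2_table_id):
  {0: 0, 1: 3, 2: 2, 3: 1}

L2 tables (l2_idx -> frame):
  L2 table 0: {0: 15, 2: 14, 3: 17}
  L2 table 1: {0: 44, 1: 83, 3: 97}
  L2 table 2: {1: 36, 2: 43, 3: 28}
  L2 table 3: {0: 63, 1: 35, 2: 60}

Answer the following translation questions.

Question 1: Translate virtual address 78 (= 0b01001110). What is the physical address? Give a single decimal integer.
vaddr = 78 = 0b01001110
Split: l1_idx=1, l2_idx=0, offset=14
L1[1] = 3
L2[3][0] = 63
paddr = 63 * 16 + 14 = 1022

Answer: 1022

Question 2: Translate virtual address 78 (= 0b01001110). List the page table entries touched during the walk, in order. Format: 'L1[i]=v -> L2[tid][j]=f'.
vaddr = 78 = 0b01001110
Split: l1_idx=1, l2_idx=0, offset=14

Answer: L1[1]=3 -> L2[3][0]=63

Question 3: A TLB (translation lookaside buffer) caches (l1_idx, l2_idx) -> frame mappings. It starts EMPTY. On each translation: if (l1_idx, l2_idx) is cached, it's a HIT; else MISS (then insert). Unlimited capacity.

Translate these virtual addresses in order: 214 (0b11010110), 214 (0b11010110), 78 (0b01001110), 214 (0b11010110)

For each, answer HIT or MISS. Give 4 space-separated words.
vaddr=214: (3,1) not in TLB -> MISS, insert
vaddr=214: (3,1) in TLB -> HIT
vaddr=78: (1,0) not in TLB -> MISS, insert
vaddr=214: (3,1) in TLB -> HIT

Answer: MISS HIT MISS HIT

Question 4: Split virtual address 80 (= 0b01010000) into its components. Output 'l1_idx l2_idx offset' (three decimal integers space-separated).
Answer: 1 1 0

Derivation:
vaddr = 80 = 0b01010000
  top 2 bits -> l1_idx = 1
  next 2 bits -> l2_idx = 1
  bottom 4 bits -> offset = 0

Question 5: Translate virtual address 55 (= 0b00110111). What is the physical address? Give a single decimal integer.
Answer: 279

Derivation:
vaddr = 55 = 0b00110111
Split: l1_idx=0, l2_idx=3, offset=7
L1[0] = 0
L2[0][3] = 17
paddr = 17 * 16 + 7 = 279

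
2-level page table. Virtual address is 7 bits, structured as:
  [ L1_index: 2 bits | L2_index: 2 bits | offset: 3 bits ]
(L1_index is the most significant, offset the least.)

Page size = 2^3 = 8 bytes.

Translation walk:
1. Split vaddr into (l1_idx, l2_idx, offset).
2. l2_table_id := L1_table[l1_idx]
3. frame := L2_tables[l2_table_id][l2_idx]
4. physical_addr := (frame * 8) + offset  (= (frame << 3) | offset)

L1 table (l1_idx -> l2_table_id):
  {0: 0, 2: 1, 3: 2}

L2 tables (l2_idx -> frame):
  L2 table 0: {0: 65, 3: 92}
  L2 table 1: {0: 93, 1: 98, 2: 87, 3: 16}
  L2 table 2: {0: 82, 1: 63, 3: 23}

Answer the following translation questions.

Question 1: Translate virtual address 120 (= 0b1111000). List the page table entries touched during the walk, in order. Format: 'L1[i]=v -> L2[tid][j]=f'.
Answer: L1[3]=2 -> L2[2][3]=23

Derivation:
vaddr = 120 = 0b1111000
Split: l1_idx=3, l2_idx=3, offset=0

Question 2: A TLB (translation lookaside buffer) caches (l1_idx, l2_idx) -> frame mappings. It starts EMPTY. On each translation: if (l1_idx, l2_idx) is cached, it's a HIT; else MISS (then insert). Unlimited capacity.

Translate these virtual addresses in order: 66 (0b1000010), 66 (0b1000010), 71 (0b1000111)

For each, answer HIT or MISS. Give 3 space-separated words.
vaddr=66: (2,0) not in TLB -> MISS, insert
vaddr=66: (2,0) in TLB -> HIT
vaddr=71: (2,0) in TLB -> HIT

Answer: MISS HIT HIT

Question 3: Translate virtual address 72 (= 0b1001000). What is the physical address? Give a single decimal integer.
vaddr = 72 = 0b1001000
Split: l1_idx=2, l2_idx=1, offset=0
L1[2] = 1
L2[1][1] = 98
paddr = 98 * 8 + 0 = 784

Answer: 784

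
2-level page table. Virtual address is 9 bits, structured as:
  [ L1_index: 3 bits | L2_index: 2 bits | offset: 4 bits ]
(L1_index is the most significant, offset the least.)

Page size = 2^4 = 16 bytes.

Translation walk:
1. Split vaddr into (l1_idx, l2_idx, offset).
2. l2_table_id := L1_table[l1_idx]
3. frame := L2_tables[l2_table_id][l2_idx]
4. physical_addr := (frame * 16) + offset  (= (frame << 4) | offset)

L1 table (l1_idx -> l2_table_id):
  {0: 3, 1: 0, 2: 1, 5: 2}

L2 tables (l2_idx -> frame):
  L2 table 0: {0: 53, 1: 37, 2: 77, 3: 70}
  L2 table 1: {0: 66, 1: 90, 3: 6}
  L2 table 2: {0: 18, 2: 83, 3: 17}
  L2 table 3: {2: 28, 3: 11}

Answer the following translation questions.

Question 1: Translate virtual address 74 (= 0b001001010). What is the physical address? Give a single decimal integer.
Answer: 858

Derivation:
vaddr = 74 = 0b001001010
Split: l1_idx=1, l2_idx=0, offset=10
L1[1] = 0
L2[0][0] = 53
paddr = 53 * 16 + 10 = 858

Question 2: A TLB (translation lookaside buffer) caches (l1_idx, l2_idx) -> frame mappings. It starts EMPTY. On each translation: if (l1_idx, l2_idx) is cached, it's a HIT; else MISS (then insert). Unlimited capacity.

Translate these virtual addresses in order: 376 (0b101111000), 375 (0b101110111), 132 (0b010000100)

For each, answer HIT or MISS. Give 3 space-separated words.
Answer: MISS HIT MISS

Derivation:
vaddr=376: (5,3) not in TLB -> MISS, insert
vaddr=375: (5,3) in TLB -> HIT
vaddr=132: (2,0) not in TLB -> MISS, insert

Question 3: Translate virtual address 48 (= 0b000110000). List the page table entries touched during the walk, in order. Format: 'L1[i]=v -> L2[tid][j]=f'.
vaddr = 48 = 0b000110000
Split: l1_idx=0, l2_idx=3, offset=0

Answer: L1[0]=3 -> L2[3][3]=11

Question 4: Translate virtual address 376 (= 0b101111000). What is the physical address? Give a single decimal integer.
Answer: 280

Derivation:
vaddr = 376 = 0b101111000
Split: l1_idx=5, l2_idx=3, offset=8
L1[5] = 2
L2[2][3] = 17
paddr = 17 * 16 + 8 = 280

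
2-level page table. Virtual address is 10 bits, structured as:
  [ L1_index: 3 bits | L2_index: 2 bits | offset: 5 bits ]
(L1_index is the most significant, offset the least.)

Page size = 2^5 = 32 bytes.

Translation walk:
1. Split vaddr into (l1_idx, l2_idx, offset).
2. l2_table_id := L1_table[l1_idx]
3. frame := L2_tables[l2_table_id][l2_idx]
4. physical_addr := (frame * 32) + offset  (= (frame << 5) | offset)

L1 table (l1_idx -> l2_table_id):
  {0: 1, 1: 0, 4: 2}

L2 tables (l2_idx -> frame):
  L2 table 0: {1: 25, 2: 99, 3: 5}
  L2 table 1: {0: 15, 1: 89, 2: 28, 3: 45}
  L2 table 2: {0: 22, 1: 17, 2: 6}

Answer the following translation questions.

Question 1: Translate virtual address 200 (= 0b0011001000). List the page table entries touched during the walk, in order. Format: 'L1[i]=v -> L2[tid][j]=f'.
Answer: L1[1]=0 -> L2[0][2]=99

Derivation:
vaddr = 200 = 0b0011001000
Split: l1_idx=1, l2_idx=2, offset=8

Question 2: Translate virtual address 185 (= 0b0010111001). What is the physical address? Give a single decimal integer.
vaddr = 185 = 0b0010111001
Split: l1_idx=1, l2_idx=1, offset=25
L1[1] = 0
L2[0][1] = 25
paddr = 25 * 32 + 25 = 825

Answer: 825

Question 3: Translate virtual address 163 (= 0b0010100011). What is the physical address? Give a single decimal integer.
Answer: 803

Derivation:
vaddr = 163 = 0b0010100011
Split: l1_idx=1, l2_idx=1, offset=3
L1[1] = 0
L2[0][1] = 25
paddr = 25 * 32 + 3 = 803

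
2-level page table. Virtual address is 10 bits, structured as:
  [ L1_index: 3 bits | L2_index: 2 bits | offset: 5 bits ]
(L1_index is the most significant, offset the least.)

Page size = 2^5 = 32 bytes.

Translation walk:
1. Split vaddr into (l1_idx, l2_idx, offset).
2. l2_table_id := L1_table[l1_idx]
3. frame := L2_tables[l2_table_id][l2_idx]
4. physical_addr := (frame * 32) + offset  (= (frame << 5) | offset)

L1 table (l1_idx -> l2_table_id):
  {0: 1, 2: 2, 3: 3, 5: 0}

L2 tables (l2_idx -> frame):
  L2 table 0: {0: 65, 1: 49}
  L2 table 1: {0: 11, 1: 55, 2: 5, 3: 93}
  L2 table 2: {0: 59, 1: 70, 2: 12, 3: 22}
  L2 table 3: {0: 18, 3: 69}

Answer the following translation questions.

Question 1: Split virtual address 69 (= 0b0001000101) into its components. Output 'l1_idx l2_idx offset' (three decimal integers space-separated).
vaddr = 69 = 0b0001000101
  top 3 bits -> l1_idx = 0
  next 2 bits -> l2_idx = 2
  bottom 5 bits -> offset = 5

Answer: 0 2 5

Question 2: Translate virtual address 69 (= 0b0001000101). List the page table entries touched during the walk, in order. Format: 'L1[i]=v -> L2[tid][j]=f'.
vaddr = 69 = 0b0001000101
Split: l1_idx=0, l2_idx=2, offset=5

Answer: L1[0]=1 -> L2[1][2]=5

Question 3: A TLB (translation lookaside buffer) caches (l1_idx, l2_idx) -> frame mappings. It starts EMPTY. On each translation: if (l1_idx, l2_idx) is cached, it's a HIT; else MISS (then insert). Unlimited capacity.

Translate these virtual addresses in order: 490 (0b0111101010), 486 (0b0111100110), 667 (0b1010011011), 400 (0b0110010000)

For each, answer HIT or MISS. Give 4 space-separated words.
Answer: MISS HIT MISS MISS

Derivation:
vaddr=490: (3,3) not in TLB -> MISS, insert
vaddr=486: (3,3) in TLB -> HIT
vaddr=667: (5,0) not in TLB -> MISS, insert
vaddr=400: (3,0) not in TLB -> MISS, insert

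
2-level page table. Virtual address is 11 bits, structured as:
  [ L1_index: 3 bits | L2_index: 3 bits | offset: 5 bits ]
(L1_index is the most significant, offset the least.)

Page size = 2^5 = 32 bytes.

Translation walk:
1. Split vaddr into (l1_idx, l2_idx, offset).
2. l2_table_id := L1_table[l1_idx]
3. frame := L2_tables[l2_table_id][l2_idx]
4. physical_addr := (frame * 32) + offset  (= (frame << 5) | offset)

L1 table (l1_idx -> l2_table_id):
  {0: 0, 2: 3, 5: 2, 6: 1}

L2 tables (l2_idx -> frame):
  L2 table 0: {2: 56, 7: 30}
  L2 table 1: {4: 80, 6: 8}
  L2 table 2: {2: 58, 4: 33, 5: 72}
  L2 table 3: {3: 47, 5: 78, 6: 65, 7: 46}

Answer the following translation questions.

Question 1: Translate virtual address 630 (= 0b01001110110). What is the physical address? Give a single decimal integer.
Answer: 1526

Derivation:
vaddr = 630 = 0b01001110110
Split: l1_idx=2, l2_idx=3, offset=22
L1[2] = 3
L2[3][3] = 47
paddr = 47 * 32 + 22 = 1526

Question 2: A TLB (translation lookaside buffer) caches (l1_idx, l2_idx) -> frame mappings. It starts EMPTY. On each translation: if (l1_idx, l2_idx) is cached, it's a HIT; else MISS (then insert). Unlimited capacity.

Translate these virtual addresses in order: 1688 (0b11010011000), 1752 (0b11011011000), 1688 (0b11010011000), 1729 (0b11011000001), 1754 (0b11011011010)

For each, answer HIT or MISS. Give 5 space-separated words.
vaddr=1688: (6,4) not in TLB -> MISS, insert
vaddr=1752: (6,6) not in TLB -> MISS, insert
vaddr=1688: (6,4) in TLB -> HIT
vaddr=1729: (6,6) in TLB -> HIT
vaddr=1754: (6,6) in TLB -> HIT

Answer: MISS MISS HIT HIT HIT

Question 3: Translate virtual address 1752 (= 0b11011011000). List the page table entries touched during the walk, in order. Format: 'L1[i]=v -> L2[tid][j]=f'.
vaddr = 1752 = 0b11011011000
Split: l1_idx=6, l2_idx=6, offset=24

Answer: L1[6]=1 -> L2[1][6]=8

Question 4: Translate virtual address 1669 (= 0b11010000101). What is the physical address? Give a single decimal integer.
Answer: 2565

Derivation:
vaddr = 1669 = 0b11010000101
Split: l1_idx=6, l2_idx=4, offset=5
L1[6] = 1
L2[1][4] = 80
paddr = 80 * 32 + 5 = 2565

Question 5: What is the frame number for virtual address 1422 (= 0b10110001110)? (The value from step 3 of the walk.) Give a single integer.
vaddr = 1422: l1_idx=5, l2_idx=4
L1[5] = 2; L2[2][4] = 33

Answer: 33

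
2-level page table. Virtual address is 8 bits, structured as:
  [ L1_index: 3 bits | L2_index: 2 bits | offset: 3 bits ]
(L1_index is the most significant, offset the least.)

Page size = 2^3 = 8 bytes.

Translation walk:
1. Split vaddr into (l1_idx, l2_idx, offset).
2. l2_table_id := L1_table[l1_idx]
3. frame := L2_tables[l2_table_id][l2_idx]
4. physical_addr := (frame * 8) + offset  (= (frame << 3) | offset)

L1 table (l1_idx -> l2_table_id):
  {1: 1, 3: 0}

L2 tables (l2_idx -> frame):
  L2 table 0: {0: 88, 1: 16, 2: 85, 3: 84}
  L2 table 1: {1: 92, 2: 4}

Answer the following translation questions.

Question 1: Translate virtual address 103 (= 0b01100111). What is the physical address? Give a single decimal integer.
Answer: 711

Derivation:
vaddr = 103 = 0b01100111
Split: l1_idx=3, l2_idx=0, offset=7
L1[3] = 0
L2[0][0] = 88
paddr = 88 * 8 + 7 = 711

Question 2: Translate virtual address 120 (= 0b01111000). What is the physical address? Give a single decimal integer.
Answer: 672

Derivation:
vaddr = 120 = 0b01111000
Split: l1_idx=3, l2_idx=3, offset=0
L1[3] = 0
L2[0][3] = 84
paddr = 84 * 8 + 0 = 672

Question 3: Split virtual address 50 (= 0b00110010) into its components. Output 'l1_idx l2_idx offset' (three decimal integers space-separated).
Answer: 1 2 2

Derivation:
vaddr = 50 = 0b00110010
  top 3 bits -> l1_idx = 1
  next 2 bits -> l2_idx = 2
  bottom 3 bits -> offset = 2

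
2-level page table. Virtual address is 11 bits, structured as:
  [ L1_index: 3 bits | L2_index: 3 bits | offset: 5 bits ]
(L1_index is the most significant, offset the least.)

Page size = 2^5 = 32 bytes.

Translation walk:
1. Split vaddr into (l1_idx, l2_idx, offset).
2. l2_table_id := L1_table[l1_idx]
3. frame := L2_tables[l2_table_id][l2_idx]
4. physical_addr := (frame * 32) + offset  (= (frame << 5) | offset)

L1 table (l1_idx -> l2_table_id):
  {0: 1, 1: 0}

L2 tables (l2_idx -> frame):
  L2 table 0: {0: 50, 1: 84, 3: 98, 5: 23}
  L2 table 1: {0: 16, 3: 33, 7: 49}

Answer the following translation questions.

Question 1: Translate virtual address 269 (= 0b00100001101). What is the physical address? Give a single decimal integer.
vaddr = 269 = 0b00100001101
Split: l1_idx=1, l2_idx=0, offset=13
L1[1] = 0
L2[0][0] = 50
paddr = 50 * 32 + 13 = 1613

Answer: 1613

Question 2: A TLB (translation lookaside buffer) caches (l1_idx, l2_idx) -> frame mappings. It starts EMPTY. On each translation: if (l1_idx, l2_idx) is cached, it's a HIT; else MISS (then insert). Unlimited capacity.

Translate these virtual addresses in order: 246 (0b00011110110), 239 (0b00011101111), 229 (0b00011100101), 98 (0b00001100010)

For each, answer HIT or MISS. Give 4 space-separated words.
Answer: MISS HIT HIT MISS

Derivation:
vaddr=246: (0,7) not in TLB -> MISS, insert
vaddr=239: (0,7) in TLB -> HIT
vaddr=229: (0,7) in TLB -> HIT
vaddr=98: (0,3) not in TLB -> MISS, insert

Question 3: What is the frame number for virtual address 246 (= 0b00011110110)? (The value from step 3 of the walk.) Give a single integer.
vaddr = 246: l1_idx=0, l2_idx=7
L1[0] = 1; L2[1][7] = 49

Answer: 49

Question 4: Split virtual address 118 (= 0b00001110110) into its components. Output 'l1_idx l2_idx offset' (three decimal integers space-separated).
Answer: 0 3 22

Derivation:
vaddr = 118 = 0b00001110110
  top 3 bits -> l1_idx = 0
  next 3 bits -> l2_idx = 3
  bottom 5 bits -> offset = 22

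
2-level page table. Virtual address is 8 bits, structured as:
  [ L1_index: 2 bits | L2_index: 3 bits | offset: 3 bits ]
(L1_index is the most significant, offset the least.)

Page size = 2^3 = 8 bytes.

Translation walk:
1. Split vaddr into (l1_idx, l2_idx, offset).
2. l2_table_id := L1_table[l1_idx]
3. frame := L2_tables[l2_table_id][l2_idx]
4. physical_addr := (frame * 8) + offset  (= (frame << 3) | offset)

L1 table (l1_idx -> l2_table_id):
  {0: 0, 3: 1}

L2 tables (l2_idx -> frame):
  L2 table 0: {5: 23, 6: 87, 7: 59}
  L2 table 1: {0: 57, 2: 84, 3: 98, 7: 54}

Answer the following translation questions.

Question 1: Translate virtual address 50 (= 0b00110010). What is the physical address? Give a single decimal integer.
vaddr = 50 = 0b00110010
Split: l1_idx=0, l2_idx=6, offset=2
L1[0] = 0
L2[0][6] = 87
paddr = 87 * 8 + 2 = 698

Answer: 698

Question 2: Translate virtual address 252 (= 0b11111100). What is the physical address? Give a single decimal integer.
Answer: 436

Derivation:
vaddr = 252 = 0b11111100
Split: l1_idx=3, l2_idx=7, offset=4
L1[3] = 1
L2[1][7] = 54
paddr = 54 * 8 + 4 = 436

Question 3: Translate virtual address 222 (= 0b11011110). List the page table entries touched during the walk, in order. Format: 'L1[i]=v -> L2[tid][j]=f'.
Answer: L1[3]=1 -> L2[1][3]=98

Derivation:
vaddr = 222 = 0b11011110
Split: l1_idx=3, l2_idx=3, offset=6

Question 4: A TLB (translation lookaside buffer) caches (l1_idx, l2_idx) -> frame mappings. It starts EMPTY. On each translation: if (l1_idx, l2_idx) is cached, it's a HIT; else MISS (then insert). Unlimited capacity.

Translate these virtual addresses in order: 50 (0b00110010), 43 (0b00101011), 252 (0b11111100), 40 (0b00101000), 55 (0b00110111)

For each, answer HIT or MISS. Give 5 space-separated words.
Answer: MISS MISS MISS HIT HIT

Derivation:
vaddr=50: (0,6) not in TLB -> MISS, insert
vaddr=43: (0,5) not in TLB -> MISS, insert
vaddr=252: (3,7) not in TLB -> MISS, insert
vaddr=40: (0,5) in TLB -> HIT
vaddr=55: (0,6) in TLB -> HIT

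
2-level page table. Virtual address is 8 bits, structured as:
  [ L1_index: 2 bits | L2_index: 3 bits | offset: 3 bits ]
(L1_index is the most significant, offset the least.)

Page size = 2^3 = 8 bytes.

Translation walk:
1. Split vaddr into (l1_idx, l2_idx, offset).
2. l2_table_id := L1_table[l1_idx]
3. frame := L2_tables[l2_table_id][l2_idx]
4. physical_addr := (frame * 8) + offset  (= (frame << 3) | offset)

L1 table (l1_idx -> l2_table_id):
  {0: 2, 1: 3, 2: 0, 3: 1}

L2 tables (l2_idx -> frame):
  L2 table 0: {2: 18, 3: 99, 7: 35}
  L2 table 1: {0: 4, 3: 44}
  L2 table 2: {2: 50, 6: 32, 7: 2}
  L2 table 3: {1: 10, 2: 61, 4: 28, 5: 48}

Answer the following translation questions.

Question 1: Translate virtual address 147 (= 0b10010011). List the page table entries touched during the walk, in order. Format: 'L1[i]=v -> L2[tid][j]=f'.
Answer: L1[2]=0 -> L2[0][2]=18

Derivation:
vaddr = 147 = 0b10010011
Split: l1_idx=2, l2_idx=2, offset=3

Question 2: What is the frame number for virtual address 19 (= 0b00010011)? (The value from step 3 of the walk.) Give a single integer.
vaddr = 19: l1_idx=0, l2_idx=2
L1[0] = 2; L2[2][2] = 50

Answer: 50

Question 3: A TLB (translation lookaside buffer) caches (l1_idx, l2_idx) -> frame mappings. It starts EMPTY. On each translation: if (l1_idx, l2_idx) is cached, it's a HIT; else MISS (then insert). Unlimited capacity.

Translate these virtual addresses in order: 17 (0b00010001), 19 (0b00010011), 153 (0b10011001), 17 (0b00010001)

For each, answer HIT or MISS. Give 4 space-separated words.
Answer: MISS HIT MISS HIT

Derivation:
vaddr=17: (0,2) not in TLB -> MISS, insert
vaddr=19: (0,2) in TLB -> HIT
vaddr=153: (2,3) not in TLB -> MISS, insert
vaddr=17: (0,2) in TLB -> HIT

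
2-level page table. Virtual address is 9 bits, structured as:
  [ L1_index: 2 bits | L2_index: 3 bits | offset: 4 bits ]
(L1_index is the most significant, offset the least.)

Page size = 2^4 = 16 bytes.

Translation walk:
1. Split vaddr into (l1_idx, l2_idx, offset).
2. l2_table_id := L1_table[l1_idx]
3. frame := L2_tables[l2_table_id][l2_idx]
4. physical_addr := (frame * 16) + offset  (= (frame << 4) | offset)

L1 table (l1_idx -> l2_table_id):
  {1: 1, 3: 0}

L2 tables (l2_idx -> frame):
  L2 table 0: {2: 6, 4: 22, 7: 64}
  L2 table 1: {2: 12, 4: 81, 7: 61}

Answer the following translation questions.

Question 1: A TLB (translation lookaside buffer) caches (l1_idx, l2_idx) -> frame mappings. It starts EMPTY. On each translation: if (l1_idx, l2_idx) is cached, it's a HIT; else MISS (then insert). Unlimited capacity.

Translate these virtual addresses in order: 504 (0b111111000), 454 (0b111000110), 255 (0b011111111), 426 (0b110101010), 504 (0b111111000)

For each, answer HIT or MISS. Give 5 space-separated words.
vaddr=504: (3,7) not in TLB -> MISS, insert
vaddr=454: (3,4) not in TLB -> MISS, insert
vaddr=255: (1,7) not in TLB -> MISS, insert
vaddr=426: (3,2) not in TLB -> MISS, insert
vaddr=504: (3,7) in TLB -> HIT

Answer: MISS MISS MISS MISS HIT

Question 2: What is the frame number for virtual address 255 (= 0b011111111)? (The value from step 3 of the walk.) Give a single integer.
Answer: 61

Derivation:
vaddr = 255: l1_idx=1, l2_idx=7
L1[1] = 1; L2[1][7] = 61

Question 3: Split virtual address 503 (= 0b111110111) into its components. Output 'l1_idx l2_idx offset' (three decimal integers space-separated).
vaddr = 503 = 0b111110111
  top 2 bits -> l1_idx = 3
  next 3 bits -> l2_idx = 7
  bottom 4 bits -> offset = 7

Answer: 3 7 7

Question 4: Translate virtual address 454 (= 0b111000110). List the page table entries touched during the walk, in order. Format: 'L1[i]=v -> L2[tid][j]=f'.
Answer: L1[3]=0 -> L2[0][4]=22

Derivation:
vaddr = 454 = 0b111000110
Split: l1_idx=3, l2_idx=4, offset=6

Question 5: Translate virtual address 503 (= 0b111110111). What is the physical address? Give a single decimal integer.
vaddr = 503 = 0b111110111
Split: l1_idx=3, l2_idx=7, offset=7
L1[3] = 0
L2[0][7] = 64
paddr = 64 * 16 + 7 = 1031

Answer: 1031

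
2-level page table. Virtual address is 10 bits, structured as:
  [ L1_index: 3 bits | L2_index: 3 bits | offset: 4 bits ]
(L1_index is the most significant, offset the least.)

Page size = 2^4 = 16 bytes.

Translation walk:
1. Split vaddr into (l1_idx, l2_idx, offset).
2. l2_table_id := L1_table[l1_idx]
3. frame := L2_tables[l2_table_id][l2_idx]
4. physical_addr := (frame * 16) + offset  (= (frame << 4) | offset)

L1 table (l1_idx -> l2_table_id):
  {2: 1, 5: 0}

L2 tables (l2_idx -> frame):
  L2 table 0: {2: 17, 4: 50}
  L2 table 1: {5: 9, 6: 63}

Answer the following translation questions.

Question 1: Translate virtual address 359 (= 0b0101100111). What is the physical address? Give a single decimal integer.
vaddr = 359 = 0b0101100111
Split: l1_idx=2, l2_idx=6, offset=7
L1[2] = 1
L2[1][6] = 63
paddr = 63 * 16 + 7 = 1015

Answer: 1015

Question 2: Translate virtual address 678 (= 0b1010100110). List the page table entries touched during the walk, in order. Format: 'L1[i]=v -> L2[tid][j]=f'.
vaddr = 678 = 0b1010100110
Split: l1_idx=5, l2_idx=2, offset=6

Answer: L1[5]=0 -> L2[0][2]=17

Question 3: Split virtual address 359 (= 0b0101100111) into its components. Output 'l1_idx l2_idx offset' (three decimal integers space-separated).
vaddr = 359 = 0b0101100111
  top 3 bits -> l1_idx = 2
  next 3 bits -> l2_idx = 6
  bottom 4 bits -> offset = 7

Answer: 2 6 7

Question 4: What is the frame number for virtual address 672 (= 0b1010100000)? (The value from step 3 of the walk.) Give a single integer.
vaddr = 672: l1_idx=5, l2_idx=2
L1[5] = 0; L2[0][2] = 17

Answer: 17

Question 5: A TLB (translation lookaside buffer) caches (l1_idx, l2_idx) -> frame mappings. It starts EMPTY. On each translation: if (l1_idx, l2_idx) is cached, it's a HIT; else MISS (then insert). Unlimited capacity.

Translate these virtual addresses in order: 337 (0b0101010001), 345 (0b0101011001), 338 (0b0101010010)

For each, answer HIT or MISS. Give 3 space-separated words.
vaddr=337: (2,5) not in TLB -> MISS, insert
vaddr=345: (2,5) in TLB -> HIT
vaddr=338: (2,5) in TLB -> HIT

Answer: MISS HIT HIT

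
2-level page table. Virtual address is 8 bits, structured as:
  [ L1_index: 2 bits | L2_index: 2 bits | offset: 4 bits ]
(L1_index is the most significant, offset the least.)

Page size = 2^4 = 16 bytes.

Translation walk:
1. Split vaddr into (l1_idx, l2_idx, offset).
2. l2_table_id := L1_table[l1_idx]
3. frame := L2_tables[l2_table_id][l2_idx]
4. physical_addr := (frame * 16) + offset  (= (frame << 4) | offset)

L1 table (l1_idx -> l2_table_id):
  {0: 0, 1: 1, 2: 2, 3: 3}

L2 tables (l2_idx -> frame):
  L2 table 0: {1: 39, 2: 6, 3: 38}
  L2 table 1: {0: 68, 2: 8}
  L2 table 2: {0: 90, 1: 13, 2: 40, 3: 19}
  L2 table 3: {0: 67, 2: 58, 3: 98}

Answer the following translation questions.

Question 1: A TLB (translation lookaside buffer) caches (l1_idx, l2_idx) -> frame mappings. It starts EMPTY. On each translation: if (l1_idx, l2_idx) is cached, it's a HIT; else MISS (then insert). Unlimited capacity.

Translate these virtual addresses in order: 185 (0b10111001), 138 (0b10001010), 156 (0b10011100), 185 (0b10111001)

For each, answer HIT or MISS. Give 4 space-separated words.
Answer: MISS MISS MISS HIT

Derivation:
vaddr=185: (2,3) not in TLB -> MISS, insert
vaddr=138: (2,0) not in TLB -> MISS, insert
vaddr=156: (2,1) not in TLB -> MISS, insert
vaddr=185: (2,3) in TLB -> HIT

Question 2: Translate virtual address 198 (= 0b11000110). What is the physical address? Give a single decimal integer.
Answer: 1078

Derivation:
vaddr = 198 = 0b11000110
Split: l1_idx=3, l2_idx=0, offset=6
L1[3] = 3
L2[3][0] = 67
paddr = 67 * 16 + 6 = 1078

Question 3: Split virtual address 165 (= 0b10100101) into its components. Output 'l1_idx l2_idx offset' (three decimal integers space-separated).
vaddr = 165 = 0b10100101
  top 2 bits -> l1_idx = 2
  next 2 bits -> l2_idx = 2
  bottom 4 bits -> offset = 5

Answer: 2 2 5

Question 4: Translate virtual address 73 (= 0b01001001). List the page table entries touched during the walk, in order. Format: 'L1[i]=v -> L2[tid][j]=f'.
Answer: L1[1]=1 -> L2[1][0]=68

Derivation:
vaddr = 73 = 0b01001001
Split: l1_idx=1, l2_idx=0, offset=9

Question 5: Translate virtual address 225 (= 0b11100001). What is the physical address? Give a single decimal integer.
vaddr = 225 = 0b11100001
Split: l1_idx=3, l2_idx=2, offset=1
L1[3] = 3
L2[3][2] = 58
paddr = 58 * 16 + 1 = 929

Answer: 929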